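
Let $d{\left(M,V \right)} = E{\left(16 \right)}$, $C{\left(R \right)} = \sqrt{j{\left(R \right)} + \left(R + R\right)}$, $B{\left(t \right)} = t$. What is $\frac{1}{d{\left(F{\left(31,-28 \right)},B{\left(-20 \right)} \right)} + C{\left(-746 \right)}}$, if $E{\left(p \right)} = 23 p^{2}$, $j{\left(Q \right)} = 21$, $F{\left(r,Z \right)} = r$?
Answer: $\frac{5888}{34670015} - \frac{i \sqrt{1471}}{34670015} \approx 0.00016983 - 1.1062 \cdot 10^{-6} i$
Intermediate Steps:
$C{\left(R \right)} = \sqrt{21 + 2 R}$ ($C{\left(R \right)} = \sqrt{21 + \left(R + R\right)} = \sqrt{21 + 2 R}$)
$d{\left(M,V \right)} = 5888$ ($d{\left(M,V \right)} = 23 \cdot 16^{2} = 23 \cdot 256 = 5888$)
$\frac{1}{d{\left(F{\left(31,-28 \right)},B{\left(-20 \right)} \right)} + C{\left(-746 \right)}} = \frac{1}{5888 + \sqrt{21 + 2 \left(-746\right)}} = \frac{1}{5888 + \sqrt{21 - 1492}} = \frac{1}{5888 + \sqrt{-1471}} = \frac{1}{5888 + i \sqrt{1471}}$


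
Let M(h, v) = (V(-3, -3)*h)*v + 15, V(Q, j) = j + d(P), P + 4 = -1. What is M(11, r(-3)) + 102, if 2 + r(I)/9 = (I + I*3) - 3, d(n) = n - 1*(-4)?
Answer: 6849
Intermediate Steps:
P = -5 (P = -4 - 1 = -5)
d(n) = 4 + n (d(n) = n + 4 = 4 + n)
r(I) = -45 + 36*I (r(I) = -18 + 9*((I + I*3) - 3) = -18 + 9*((I + 3*I) - 3) = -18 + 9*(4*I - 3) = -18 + 9*(-3 + 4*I) = -18 + (-27 + 36*I) = -45 + 36*I)
V(Q, j) = -1 + j (V(Q, j) = j + (4 - 5) = j - 1 = -1 + j)
M(h, v) = 15 - 4*h*v (M(h, v) = ((-1 - 3)*h)*v + 15 = (-4*h)*v + 15 = -4*h*v + 15 = 15 - 4*h*v)
M(11, r(-3)) + 102 = (15 - 4*11*(-45 + 36*(-3))) + 102 = (15 - 4*11*(-45 - 108)) + 102 = (15 - 4*11*(-153)) + 102 = (15 + 6732) + 102 = 6747 + 102 = 6849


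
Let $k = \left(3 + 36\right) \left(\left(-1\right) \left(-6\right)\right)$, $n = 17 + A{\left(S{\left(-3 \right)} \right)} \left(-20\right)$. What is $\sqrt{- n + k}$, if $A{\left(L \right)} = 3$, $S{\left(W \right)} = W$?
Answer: $\sqrt{277} \approx 16.643$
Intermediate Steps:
$n = -43$ ($n = 17 + 3 \left(-20\right) = 17 - 60 = -43$)
$k = 234$ ($k = 39 \cdot 6 = 234$)
$\sqrt{- n + k} = \sqrt{\left(-1\right) \left(-43\right) + 234} = \sqrt{43 + 234} = \sqrt{277}$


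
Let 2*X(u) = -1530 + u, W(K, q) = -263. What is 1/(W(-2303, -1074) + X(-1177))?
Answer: -2/3233 ≈ -0.00061862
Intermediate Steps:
X(u) = -765 + u/2 (X(u) = (-1530 + u)/2 = -765 + u/2)
1/(W(-2303, -1074) + X(-1177)) = 1/(-263 + (-765 + (½)*(-1177))) = 1/(-263 + (-765 - 1177/2)) = 1/(-263 - 2707/2) = 1/(-3233/2) = -2/3233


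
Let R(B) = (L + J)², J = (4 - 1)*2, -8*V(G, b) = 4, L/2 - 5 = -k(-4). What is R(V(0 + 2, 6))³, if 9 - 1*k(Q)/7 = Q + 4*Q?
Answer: 3518743761000000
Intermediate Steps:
k(Q) = 63 - 35*Q (k(Q) = 63 - 7*(Q + 4*Q) = 63 - 35*Q)
L = -396 (L = 10 + 2*(-(63 - 35*(-4))) = 10 + 2*(-(63 + 140)) = 10 + 2*(-1*203) = 10 + 2*(-203) = 10 - 406 = -396)
V(G, b) = -½ (V(G, b) = -⅛*4 = -½)
J = 6 (J = 3*2 = 6)
R(B) = 152100 (R(B) = (-396 + 6)² = (-390)² = 152100)
R(V(0 + 2, 6))³ = 152100³ = 3518743761000000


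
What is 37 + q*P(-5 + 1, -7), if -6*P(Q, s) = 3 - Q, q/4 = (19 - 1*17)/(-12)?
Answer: 340/9 ≈ 37.778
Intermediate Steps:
q = -2/3 (q = 4*((19 - 1*17)/(-12)) = 4*((19 - 17)*(-1/12)) = 4*(2*(-1/12)) = 4*(-1/6) = -2/3 ≈ -0.66667)
P(Q, s) = -1/2 + Q/6 (P(Q, s) = -(3 - Q)/6 = -1/2 + Q/6)
37 + q*P(-5 + 1, -7) = 37 - 2*(-1/2 + (-5 + 1)/6)/3 = 37 - 2*(-1/2 + (1/6)*(-4))/3 = 37 - 2*(-1/2 - 2/3)/3 = 37 - 2/3*(-7/6) = 37 + 7/9 = 340/9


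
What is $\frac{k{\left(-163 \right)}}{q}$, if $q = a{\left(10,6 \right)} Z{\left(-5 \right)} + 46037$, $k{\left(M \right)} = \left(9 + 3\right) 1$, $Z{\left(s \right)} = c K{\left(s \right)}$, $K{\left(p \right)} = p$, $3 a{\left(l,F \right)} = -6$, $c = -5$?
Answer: $\frac{4}{15329} \approx 0.00026094$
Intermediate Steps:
$a{\left(l,F \right)} = -2$ ($a{\left(l,F \right)} = \frac{1}{3} \left(-6\right) = -2$)
$Z{\left(s \right)} = - 5 s$
$k{\left(M \right)} = 12$ ($k{\left(M \right)} = 12 \cdot 1 = 12$)
$q = 45987$ ($q = - 2 \left(\left(-5\right) \left(-5\right)\right) + 46037 = \left(-2\right) 25 + 46037 = -50 + 46037 = 45987$)
$\frac{k{\left(-163 \right)}}{q} = \frac{12}{45987} = 12 \cdot \frac{1}{45987} = \frac{4}{15329}$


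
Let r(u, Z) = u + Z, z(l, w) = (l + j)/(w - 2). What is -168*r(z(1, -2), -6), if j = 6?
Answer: 1302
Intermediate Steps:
z(l, w) = (6 + l)/(-2 + w) (z(l, w) = (l + 6)/(w - 2) = (6 + l)/(-2 + w))
r(u, Z) = Z + u
-168*r(z(1, -2), -6) = -168*(-6 + (6 + 1)/(-2 - 2)) = -168*(-6 + 7/(-4)) = -168*(-6 - ¼*7) = -168*(-6 - 7/4) = -168*(-31/4) = 1302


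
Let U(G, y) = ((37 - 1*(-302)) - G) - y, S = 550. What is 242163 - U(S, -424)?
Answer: 241950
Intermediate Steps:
U(G, y) = 339 - G - y (U(G, y) = ((37 + 302) - G) - y = (339 - G) - y = 339 - G - y)
242163 - U(S, -424) = 242163 - (339 - 1*550 - 1*(-424)) = 242163 - (339 - 550 + 424) = 242163 - 1*213 = 242163 - 213 = 241950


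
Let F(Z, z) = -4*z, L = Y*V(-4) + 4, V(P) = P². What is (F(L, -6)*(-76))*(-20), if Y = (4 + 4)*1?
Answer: 36480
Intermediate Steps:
Y = 8 (Y = 8*1 = 8)
L = 132 (L = 8*(-4)² + 4 = 8*16 + 4 = 128 + 4 = 132)
(F(L, -6)*(-76))*(-20) = (-4*(-6)*(-76))*(-20) = (24*(-76))*(-20) = -1824*(-20) = 36480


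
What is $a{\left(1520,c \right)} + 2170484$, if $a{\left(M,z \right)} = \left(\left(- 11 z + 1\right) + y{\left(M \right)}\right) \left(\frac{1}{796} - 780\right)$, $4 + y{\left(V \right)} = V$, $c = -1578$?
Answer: $- \frac{9991385861}{796} \approx -1.2552 \cdot 10^{7}$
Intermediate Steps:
$y{\left(V \right)} = -4 + V$
$a{\left(M,z \right)} = \frac{1862637}{796} - \frac{620879 M}{796} + \frac{6829669 z}{796}$ ($a{\left(M,z \right)} = \left(\left(- 11 z + 1\right) + \left(-4 + M\right)\right) \left(\frac{1}{796} - 780\right) = \left(\left(1 - 11 z\right) + \left(-4 + M\right)\right) \left(\frac{1}{796} - 780\right) = \left(-3 + M - 11 z\right) \left(- \frac{620879}{796}\right) = \frac{1862637}{796} - \frac{620879 M}{796} + \frac{6829669 z}{796}$)
$a{\left(1520,c \right)} + 2170484 = \left(\frac{1862637}{796} - \frac{235934020}{199} + \frac{6829669}{796} \left(-1578\right)\right) + 2170484 = \left(\frac{1862637}{796} - \frac{235934020}{199} - \frac{5388608841}{398}\right) + 2170484 = - \frac{11719091125}{796} + 2170484 = - \frac{9991385861}{796}$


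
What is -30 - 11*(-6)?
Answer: 36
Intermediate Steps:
-30 - 11*(-6) = -30 + 66 = 36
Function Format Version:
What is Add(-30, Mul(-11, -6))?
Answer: 36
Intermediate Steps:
Add(-30, Mul(-11, -6)) = Add(-30, 66) = 36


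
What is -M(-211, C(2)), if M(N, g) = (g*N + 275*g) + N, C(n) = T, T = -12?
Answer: 979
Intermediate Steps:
C(n) = -12
M(N, g) = N + 275*g + N*g (M(N, g) = (N*g + 275*g) + N = (275*g + N*g) + N = N + 275*g + N*g)
-M(-211, C(2)) = -(-211 + 275*(-12) - 211*(-12)) = -(-211 - 3300 + 2532) = -1*(-979) = 979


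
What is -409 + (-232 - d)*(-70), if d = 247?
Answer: 33121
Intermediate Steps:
-409 + (-232 - d)*(-70) = -409 + (-232 - 1*247)*(-70) = -409 + (-232 - 247)*(-70) = -409 - 479*(-70) = -409 + 33530 = 33121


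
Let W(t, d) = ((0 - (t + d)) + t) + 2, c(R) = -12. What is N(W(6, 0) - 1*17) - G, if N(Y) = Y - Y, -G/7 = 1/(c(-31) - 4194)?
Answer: -7/4206 ≈ -0.0016643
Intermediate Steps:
W(t, d) = 2 - d (W(t, d) = ((0 - (d + t)) + t) + 2 = ((0 + (-d - t)) + t) + 2 = ((-d - t) + t) + 2 = -d + 2 = 2 - d)
G = 7/4206 (G = -7/(-12 - 4194) = -7/(-4206) = -7*(-1/4206) = 7/4206 ≈ 0.0016643)
N(Y) = 0
N(W(6, 0) - 1*17) - G = 0 - 1*7/4206 = 0 - 7/4206 = -7/4206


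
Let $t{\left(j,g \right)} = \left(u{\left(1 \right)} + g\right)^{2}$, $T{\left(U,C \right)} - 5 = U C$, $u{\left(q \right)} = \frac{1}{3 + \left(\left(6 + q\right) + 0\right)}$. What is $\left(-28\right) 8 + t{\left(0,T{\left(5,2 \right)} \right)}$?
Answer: $\frac{401}{100} \approx 4.01$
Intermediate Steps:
$u{\left(q \right)} = \frac{1}{9 + q}$ ($u{\left(q \right)} = \frac{1}{3 + \left(6 + q\right)} = \frac{1}{9 + q}$)
$T{\left(U,C \right)} = 5 + C U$ ($T{\left(U,C \right)} = 5 + U C = 5 + C U$)
$t{\left(j,g \right)} = \left(\frac{1}{10} + g\right)^{2}$ ($t{\left(j,g \right)} = \left(\frac{1}{9 + 1} + g\right)^{2} = \left(\frac{1}{10} + g\right)^{2}$)
$\left(-28\right) 8 + t{\left(0,T{\left(5,2 \right)} \right)} = \left(-28\right) 8 + \frac{\left(1 + 10 \left(5 + 2 \cdot 5\right)\right)^{2}}{100} = -224 + \frac{\left(1 + 10 \left(5 + 10\right)\right)^{2}}{100} = -224 + \frac{\left(1 + 10 \cdot 15\right)^{2}}{100} = -224 + \frac{\left(1 + 150\right)^{2}}{100} = -224 + \frac{151^{2}}{100} = -224 + \frac{1}{100} \cdot 22801 = -224 + \frac{22801}{100} = \frac{401}{100}$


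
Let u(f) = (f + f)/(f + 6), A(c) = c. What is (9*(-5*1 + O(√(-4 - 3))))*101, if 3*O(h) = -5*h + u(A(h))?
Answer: 303*(-43*√7 + 55*I)/(√7 - 6*I) ≈ -4446.4 - 3784.6*I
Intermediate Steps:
u(f) = 2*f/(6 + f) (u(f) = (2*f)/(6 + f) = 2*f/(6 + f))
O(h) = -5*h/3 + 2*h/(3*(6 + h)) (O(h) = (-5*h + 2*h/(6 + h))/3 = -5*h/3 + 2*h/(3*(6 + h)))
(9*(-5*1 + O(√(-4 - 3))))*101 = (9*(-5*1 + √(-4 - 3)*(-28 - 5*√(-4 - 3))/(3*(6 + √(-4 - 3)))))*101 = (9*(-5 + √(-7)*(-28 - 5*I*√7)/(3*(6 + √(-7)))))*101 = (9*(-5 + (I*√7)*(-28 - 5*I*√7)/(3*(6 + I*√7))))*101 = (9*(-5 + I*√7*(-28 - 5*I*√7)/(3*(6 + I*√7))))*101 = (-45 + 3*I*√7*(-28 - 5*I*√7)/(6 + I*√7))*101 = -4545 + 303*I*√7*(-28 - 5*I*√7)/(6 + I*√7)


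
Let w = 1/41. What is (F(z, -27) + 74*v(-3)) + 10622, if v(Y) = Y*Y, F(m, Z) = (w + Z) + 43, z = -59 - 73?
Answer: 463465/41 ≈ 11304.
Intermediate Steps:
z = -132
w = 1/41 ≈ 0.024390
F(m, Z) = 1764/41 + Z (F(m, Z) = (1/41 + Z) + 43 = 1764/41 + Z)
v(Y) = Y²
(F(z, -27) + 74*v(-3)) + 10622 = ((1764/41 - 27) + 74*(-3)²) + 10622 = (657/41 + 74*9) + 10622 = (657/41 + 666) + 10622 = 27963/41 + 10622 = 463465/41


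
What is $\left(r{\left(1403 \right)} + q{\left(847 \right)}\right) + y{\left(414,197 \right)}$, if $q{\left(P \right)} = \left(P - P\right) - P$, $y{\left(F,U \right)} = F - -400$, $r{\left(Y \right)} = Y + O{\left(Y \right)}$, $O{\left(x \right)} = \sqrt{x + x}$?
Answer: $1370 + \sqrt{2806} \approx 1423.0$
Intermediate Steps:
$O{\left(x \right)} = \sqrt{2} \sqrt{x}$ ($O{\left(x \right)} = \sqrt{2 x} = \sqrt{2} \sqrt{x}$)
$r{\left(Y \right)} = Y + \sqrt{2} \sqrt{Y}$
$y{\left(F,U \right)} = 400 + F$ ($y{\left(F,U \right)} = F + 400 = 400 + F$)
$q{\left(P \right)} = - P$ ($q{\left(P \right)} = 0 - P = - P$)
$\left(r{\left(1403 \right)} + q{\left(847 \right)}\right) + y{\left(414,197 \right)} = \left(\left(1403 + \sqrt{2} \sqrt{1403}\right) - 847\right) + \left(400 + 414\right) = \left(\left(1403 + \sqrt{2806}\right) - 847\right) + 814 = \left(556 + \sqrt{2806}\right) + 814 = 1370 + \sqrt{2806}$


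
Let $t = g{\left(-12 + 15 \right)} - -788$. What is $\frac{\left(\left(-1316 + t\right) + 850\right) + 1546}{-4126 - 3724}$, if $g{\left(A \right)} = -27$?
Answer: $- \frac{1841}{7850} \approx -0.23452$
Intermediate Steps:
$t = 761$ ($t = -27 - -788 = -27 + 788 = 761$)
$\frac{\left(\left(-1316 + t\right) + 850\right) + 1546}{-4126 - 3724} = \frac{\left(\left(-1316 + 761\right) + 850\right) + 1546}{-4126 - 3724} = \frac{\left(-555 + 850\right) + 1546}{-7850} = \left(295 + 1546\right) \left(- \frac{1}{7850}\right) = 1841 \left(- \frac{1}{7850}\right) = - \frac{1841}{7850}$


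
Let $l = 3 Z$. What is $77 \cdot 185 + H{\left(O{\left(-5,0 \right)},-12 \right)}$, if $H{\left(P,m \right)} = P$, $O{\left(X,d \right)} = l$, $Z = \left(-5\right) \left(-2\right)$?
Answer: $14275$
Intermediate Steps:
$Z = 10$
$l = 30$ ($l = 3 \cdot 10 = 30$)
$O{\left(X,d \right)} = 30$
$77 \cdot 185 + H{\left(O{\left(-5,0 \right)},-12 \right)} = 77 \cdot 185 + 30 = 14245 + 30 = 14275$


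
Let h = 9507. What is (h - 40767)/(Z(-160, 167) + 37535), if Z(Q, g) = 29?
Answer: -7815/9391 ≈ -0.83218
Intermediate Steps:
(h - 40767)/(Z(-160, 167) + 37535) = (9507 - 40767)/(29 + 37535) = -31260/37564 = -31260*1/37564 = -7815/9391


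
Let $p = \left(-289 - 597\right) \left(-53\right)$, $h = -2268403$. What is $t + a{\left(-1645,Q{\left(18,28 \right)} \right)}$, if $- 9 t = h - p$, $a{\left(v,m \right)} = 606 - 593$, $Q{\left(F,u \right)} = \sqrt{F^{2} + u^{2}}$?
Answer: $\frac{771826}{3} \approx 2.5728 \cdot 10^{5}$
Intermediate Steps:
$p = 46958$ ($p = \left(-886\right) \left(-53\right) = 46958$)
$a{\left(v,m \right)} = 13$ ($a{\left(v,m \right)} = 606 - 593 = 13$)
$t = \frac{771787}{3}$ ($t = - \frac{-2268403 - 46958}{9} = \left(- \frac{1}{9}\right) \left(-2315361\right) = \frac{771787}{3} \approx 2.5726 \cdot 10^{5}$)
$t + a{\left(-1645,Q{\left(18,28 \right)} \right)} = \frac{771787}{3} + 13 = \frac{771826}{3}$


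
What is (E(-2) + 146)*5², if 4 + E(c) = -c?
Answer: 3600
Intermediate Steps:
E(c) = -4 - c
(E(-2) + 146)*5² = ((-4 - 1*(-2)) + 146)*5² = ((-4 + 2) + 146)*25 = (-2 + 146)*25 = 144*25 = 3600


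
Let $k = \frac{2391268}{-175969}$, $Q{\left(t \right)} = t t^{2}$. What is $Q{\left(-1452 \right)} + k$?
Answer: $- \frac{538686407219620}{175969} \approx -3.0613 \cdot 10^{9}$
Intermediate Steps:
$Q{\left(t \right)} = t^{3}$
$k = - \frac{2391268}{175969}$ ($k = 2391268 \left(- \frac{1}{175969}\right) = - \frac{2391268}{175969} \approx -13.589$)
$Q{\left(-1452 \right)} + k = \left(-1452\right)^{3} - \frac{2391268}{175969} = -3061257408 - \frac{2391268}{175969} = - \frac{538686407219620}{175969}$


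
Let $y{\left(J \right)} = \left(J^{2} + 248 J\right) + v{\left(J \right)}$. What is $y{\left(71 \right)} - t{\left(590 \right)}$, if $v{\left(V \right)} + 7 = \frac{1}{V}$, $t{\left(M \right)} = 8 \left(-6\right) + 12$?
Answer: $\frac{1610139}{71} \approx 22678.0$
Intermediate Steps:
$t{\left(M \right)} = -36$ ($t{\left(M \right)} = -48 + 12 = -36$)
$v{\left(V \right)} = -7 + \frac{1}{V}$
$y{\left(J \right)} = -7 + \frac{1}{J} + J^{2} + 248 J$ ($y{\left(J \right)} = \left(J^{2} + 248 J\right) - \left(7 - \frac{1}{J}\right) = -7 + \frac{1}{J} + J^{2} + 248 J$)
$y{\left(71 \right)} - t{\left(590 \right)} = \left(-7 + \frac{1}{71} + 71^{2} + 248 \cdot 71\right) - -36 = \left(-7 + \frac{1}{71} + 5041 + 17608\right) + 36 = \frac{1607583}{71} + 36 = \frac{1610139}{71}$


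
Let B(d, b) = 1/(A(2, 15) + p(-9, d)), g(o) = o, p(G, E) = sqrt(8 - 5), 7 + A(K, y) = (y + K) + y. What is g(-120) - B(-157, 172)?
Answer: -74665/622 + sqrt(3)/622 ≈ -120.04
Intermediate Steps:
A(K, y) = -7 + K + 2*y (A(K, y) = -7 + ((y + K) + y) = -7 + ((K + y) + y) = -7 + (K + 2*y) = -7 + K + 2*y)
p(G, E) = sqrt(3)
B(d, b) = 1/(25 + sqrt(3)) (B(d, b) = 1/((-7 + 2 + 2*15) + sqrt(3)) = 1/((-7 + 2 + 30) + sqrt(3)) = 1/(25 + sqrt(3)))
g(-120) - B(-157, 172) = -120 - (25/622 - sqrt(3)/622) = -120 + (-25/622 + sqrt(3)/622) = -74665/622 + sqrt(3)/622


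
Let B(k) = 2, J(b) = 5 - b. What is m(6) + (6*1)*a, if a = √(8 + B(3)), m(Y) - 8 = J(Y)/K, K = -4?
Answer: 33/4 + 6*√10 ≈ 27.224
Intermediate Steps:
m(Y) = 27/4 + Y/4 (m(Y) = 8 + (5 - Y)/(-4) = 8 + (5 - Y)*(-¼) = 8 + (-5/4 + Y/4) = 27/4 + Y/4)
a = √10 (a = √(8 + 2) = √10 ≈ 3.1623)
m(6) + (6*1)*a = (27/4 + (¼)*6) + (6*1)*√10 = (27/4 + 3/2) + 6*√10 = 33/4 + 6*√10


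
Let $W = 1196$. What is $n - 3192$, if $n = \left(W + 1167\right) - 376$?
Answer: $-1205$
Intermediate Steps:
$n = 1987$ ($n = \left(1196 + 1167\right) - 376 = 2363 - 376 = 1987$)
$n - 3192 = 1987 - 3192 = -1205$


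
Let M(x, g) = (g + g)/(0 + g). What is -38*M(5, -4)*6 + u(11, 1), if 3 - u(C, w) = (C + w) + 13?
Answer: -478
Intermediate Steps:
M(x, g) = 2 (M(x, g) = (2*g)/g = 2)
u(C, w) = -10 - C - w (u(C, w) = 3 - ((C + w) + 13) = 3 - (13 + C + w) = 3 + (-13 - C - w) = -10 - C - w)
-38*M(5, -4)*6 + u(11, 1) = -76*6 + (-10 - 1*11 - 1*1) = -38*12 + (-10 - 11 - 1) = -456 - 22 = -478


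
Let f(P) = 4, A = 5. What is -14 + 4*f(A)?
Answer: 2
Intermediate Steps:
-14 + 4*f(A) = -14 + 4*4 = -14 + 16 = 2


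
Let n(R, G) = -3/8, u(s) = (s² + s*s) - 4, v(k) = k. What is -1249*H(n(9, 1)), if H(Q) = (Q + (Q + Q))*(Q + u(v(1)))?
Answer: -213579/64 ≈ -3337.2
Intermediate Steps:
u(s) = -4 + 2*s² (u(s) = (s² + s²) - 4 = 2*s² - 4 = -4 + 2*s²)
n(R, G) = -3/8 (n(R, G) = -3*⅛ = -3/8)
H(Q) = 3*Q*(-2 + Q) (H(Q) = (Q + (Q + Q))*(Q + (-4 + 2*1²)) = (Q + 2*Q)*(Q + (-4 + 2*1)) = (3*Q)*(Q + (-4 + 2)) = (3*Q)*(Q - 2) = (3*Q)*(-2 + Q) = 3*Q*(-2 + Q))
-1249*H(n(9, 1)) = -3747*(-3)*(-2 - 3/8)/8 = -3747*(-3)*(-19)/(8*8) = -1249*171/64 = -213579/64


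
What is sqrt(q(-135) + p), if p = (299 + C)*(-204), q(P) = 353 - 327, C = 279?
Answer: I*sqrt(117886) ≈ 343.35*I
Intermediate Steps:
q(P) = 26
p = -117912 (p = (299 + 279)*(-204) = 578*(-204) = -117912)
sqrt(q(-135) + p) = sqrt(26 - 117912) = sqrt(-117886) = I*sqrt(117886)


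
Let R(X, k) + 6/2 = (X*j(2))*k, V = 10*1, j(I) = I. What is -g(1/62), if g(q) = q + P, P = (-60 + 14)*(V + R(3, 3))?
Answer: 71299/62 ≈ 1150.0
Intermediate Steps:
V = 10
R(X, k) = -3 + 2*X*k (R(X, k) = -3 + (X*2)*k = -3 + (2*X)*k = -3 + 2*X*k)
P = -1150 (P = (-60 + 14)*(10 + (-3 + 2*3*3)) = -46*(10 + (-3 + 18)) = -46*(10 + 15) = -46*25 = -1150)
g(q) = -1150 + q (g(q) = q - 1150 = -1150 + q)
-g(1/62) = -(-1150 + 1/62) = -1*(-71299/62) = 71299/62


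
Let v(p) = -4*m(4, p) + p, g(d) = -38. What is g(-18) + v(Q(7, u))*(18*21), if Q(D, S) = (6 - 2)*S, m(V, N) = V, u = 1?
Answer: -4574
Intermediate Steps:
Q(D, S) = 4*S
v(p) = -16 + p (v(p) = -4*4 + p = -16 + p)
g(-18) + v(Q(7, u))*(18*21) = -38 + (-16 + 4*1)*(18*21) = -38 + (-16 + 4)*378 = -38 - 12*378 = -38 - 4536 = -4574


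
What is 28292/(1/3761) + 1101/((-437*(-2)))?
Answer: 92999030389/874 ≈ 1.0641e+8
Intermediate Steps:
28292/(1/3761) + 1101/((-437*(-2))) = 28292/(1/3761) + 1101/874 = 28292*3761 + 1101*(1/874) = 106406212 + 1101/874 = 92999030389/874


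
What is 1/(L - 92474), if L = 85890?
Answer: -1/6584 ≈ -0.00015188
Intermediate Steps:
1/(L - 92474) = 1/(85890 - 92474) = 1/(-6584) = -1/6584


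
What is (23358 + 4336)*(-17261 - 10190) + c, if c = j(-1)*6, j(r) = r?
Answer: -760228000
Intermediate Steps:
c = -6 (c = -1*6 = -6)
(23358 + 4336)*(-17261 - 10190) + c = (23358 + 4336)*(-17261 - 10190) - 6 = 27694*(-27451) - 6 = -760227994 - 6 = -760228000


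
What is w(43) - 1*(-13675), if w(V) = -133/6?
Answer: 81917/6 ≈ 13653.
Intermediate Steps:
w(V) = -133/6 (w(V) = -133*⅙ = -133/6)
w(43) - 1*(-13675) = -133/6 - 1*(-13675) = -133/6 + 13675 = 81917/6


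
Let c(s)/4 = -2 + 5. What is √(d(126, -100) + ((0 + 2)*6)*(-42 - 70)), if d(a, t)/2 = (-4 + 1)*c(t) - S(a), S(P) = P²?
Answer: 4*I*√2073 ≈ 182.12*I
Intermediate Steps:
c(s) = 12 (c(s) = 4*(-2 + 5) = 4*3 = 12)
d(a, t) = -72 - 2*a² (d(a, t) = 2*((-4 + 1)*12 - a²) = 2*(-3*12 - a²) = 2*(-36 - a²) = -72 - 2*a²)
√(d(126, -100) + ((0 + 2)*6)*(-42 - 70)) = √((-72 - 2*126²) + ((0 + 2)*6)*(-42 - 70)) = √((-72 - 2*15876) + (2*6)*(-112)) = √((-72 - 31752) + 12*(-112)) = √(-31824 - 1344) = √(-33168) = 4*I*√2073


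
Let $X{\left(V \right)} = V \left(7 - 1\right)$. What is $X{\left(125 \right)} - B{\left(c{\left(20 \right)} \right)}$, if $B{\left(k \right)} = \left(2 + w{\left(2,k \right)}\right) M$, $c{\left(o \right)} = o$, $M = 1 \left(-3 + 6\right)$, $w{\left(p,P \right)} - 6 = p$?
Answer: $720$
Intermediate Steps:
$w{\left(p,P \right)} = 6 + p$
$M = 3$ ($M = 1 \cdot 3 = 3$)
$X{\left(V \right)} = 6 V$ ($X{\left(V \right)} = V 6 = 6 V$)
$B{\left(k \right)} = 30$ ($B{\left(k \right)} = \left(2 + \left(6 + 2\right)\right) 3 = \left(2 + 8\right) 3 = 10 \cdot 3 = 30$)
$X{\left(125 \right)} - B{\left(c{\left(20 \right)} \right)} = 6 \cdot 125 - 30 = 750 - 30 = 720$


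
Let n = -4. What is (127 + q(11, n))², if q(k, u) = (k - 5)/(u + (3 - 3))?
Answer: 63001/4 ≈ 15750.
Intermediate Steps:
q(k, u) = (-5 + k)/u (q(k, u) = (-5 + k)/(u + 0) = (-5 + k)/u)
(127 + q(11, n))² = (127 + (-5 + 11)/(-4))² = (127 - ¼*6)² = (127 - 3/2)² = (251/2)² = 63001/4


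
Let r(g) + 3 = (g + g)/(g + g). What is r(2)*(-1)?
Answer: 2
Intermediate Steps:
r(g) = -2 (r(g) = -3 + (g + g)/(g + g) = -3 + (2*g)/((2*g)) = -3 + (2*g)*(1/(2*g)) = -3 + 1 = -2)
r(2)*(-1) = -2*(-1) = 2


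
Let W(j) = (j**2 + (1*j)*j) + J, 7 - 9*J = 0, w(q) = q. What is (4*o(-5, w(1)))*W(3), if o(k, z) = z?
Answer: 676/9 ≈ 75.111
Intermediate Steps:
J = 7/9 (J = 7/9 - 1/9*0 = 7/9 + 0 = 7/9 ≈ 0.77778)
W(j) = 7/9 + 2*j**2 (W(j) = (j**2 + (1*j)*j) + 7/9 = (j**2 + j*j) + 7/9 = (j**2 + j**2) + 7/9 = 2*j**2 + 7/9 = 7/9 + 2*j**2)
(4*o(-5, w(1)))*W(3) = (4*1)*(7/9 + 2*3**2) = 4*(7/9 + 2*9) = 4*(7/9 + 18) = 4*(169/9) = 676/9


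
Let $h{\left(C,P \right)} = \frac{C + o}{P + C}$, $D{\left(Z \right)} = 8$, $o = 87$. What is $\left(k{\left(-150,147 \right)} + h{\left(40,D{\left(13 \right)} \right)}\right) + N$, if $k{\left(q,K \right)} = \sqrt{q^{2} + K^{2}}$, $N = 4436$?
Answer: $\frac{213055}{48} + 39 \sqrt{29} \approx 4648.7$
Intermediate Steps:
$k{\left(q,K \right)} = \sqrt{K^{2} + q^{2}}$
$h{\left(C,P \right)} = \frac{87 + C}{C + P}$ ($h{\left(C,P \right)} = \frac{C + 87}{P + C} = \frac{87 + C}{C + P}$)
$\left(k{\left(-150,147 \right)} + h{\left(40,D{\left(13 \right)} \right)}\right) + N = \left(\sqrt{147^{2} + \left(-150\right)^{2}} + \frac{87 + 40}{40 + 8}\right) + 4436 = \left(\sqrt{21609 + 22500} + \frac{1}{48} \cdot 127\right) + 4436 = \left(\sqrt{44109} + \frac{1}{48} \cdot 127\right) + 4436 = \left(39 \sqrt{29} + \frac{127}{48}\right) + 4436 = \left(\frac{127}{48} + 39 \sqrt{29}\right) + 4436 = \frac{213055}{48} + 39 \sqrt{29}$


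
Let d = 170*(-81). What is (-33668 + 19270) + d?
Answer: -28168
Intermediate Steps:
d = -13770
(-33668 + 19270) + d = (-33668 + 19270) - 13770 = -14398 - 13770 = -28168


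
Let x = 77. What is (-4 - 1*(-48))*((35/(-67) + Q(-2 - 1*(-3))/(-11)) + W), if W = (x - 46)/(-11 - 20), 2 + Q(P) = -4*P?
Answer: -2880/67 ≈ -42.985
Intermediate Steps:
Q(P) = -2 - 4*P
W = -1 (W = (77 - 46)/(-11 - 20) = 31/(-31) = 31*(-1/31) = -1)
(-4 - 1*(-48))*((35/(-67) + Q(-2 - 1*(-3))/(-11)) + W) = (-4 - 1*(-48))*((35/(-67) + (-2 - 4*(-2 - 1*(-3)))/(-11)) - 1) = (-4 + 48)*((35*(-1/67) + (-2 - 4*(-2 + 3))*(-1/11)) - 1) = 44*((-35/67 + (-2 - 4*1)*(-1/11)) - 1) = 44*((-35/67 + (-2 - 4)*(-1/11)) - 1) = 44*((-35/67 - 6*(-1/11)) - 1) = 44*((-35/67 + 6/11) - 1) = 44*(17/737 - 1) = 44*(-720/737) = -2880/67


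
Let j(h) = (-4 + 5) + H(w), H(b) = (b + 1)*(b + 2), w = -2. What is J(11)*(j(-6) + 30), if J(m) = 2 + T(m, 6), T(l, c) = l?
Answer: 403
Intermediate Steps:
H(b) = (1 + b)*(2 + b)
j(h) = 1 (j(h) = (-4 + 5) + (2 + (-2)**2 + 3*(-2)) = 1 + (2 + 4 - 6) = 1 + 0 = 1)
J(m) = 2 + m
J(11)*(j(-6) + 30) = (2 + 11)*(1 + 30) = 13*31 = 403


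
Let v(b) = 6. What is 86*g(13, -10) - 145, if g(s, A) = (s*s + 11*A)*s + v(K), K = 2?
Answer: 66333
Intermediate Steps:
g(s, A) = 6 + s*(s**2 + 11*A) (g(s, A) = (s*s + 11*A)*s + 6 = (s**2 + 11*A)*s + 6 = s*(s**2 + 11*A) + 6 = 6 + s*(s**2 + 11*A))
86*g(13, -10) - 145 = 86*(6 + 13**3 + 11*(-10)*13) - 145 = 86*(6 + 2197 - 1430) - 145 = 86*773 - 145 = 66478 - 145 = 66333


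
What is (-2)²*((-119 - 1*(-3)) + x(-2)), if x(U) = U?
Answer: -472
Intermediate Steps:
(-2)²*((-119 - 1*(-3)) + x(-2)) = (-2)²*((-119 - 1*(-3)) - 2) = 4*((-119 + 3) - 2) = 4*(-116 - 2) = 4*(-118) = -472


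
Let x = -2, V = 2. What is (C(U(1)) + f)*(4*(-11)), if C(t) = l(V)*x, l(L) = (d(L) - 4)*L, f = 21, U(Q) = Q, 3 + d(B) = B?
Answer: -1804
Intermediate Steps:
d(B) = -3 + B
l(L) = L*(-7 + L) (l(L) = ((-3 + L) - 4)*L = (-7 + L)*L = L*(-7 + L))
C(t) = 20 (C(t) = (2*(-7 + 2))*(-2) = (2*(-5))*(-2) = -10*(-2) = 20)
(C(U(1)) + f)*(4*(-11)) = (20 + 21)*(4*(-11)) = 41*(-44) = -1804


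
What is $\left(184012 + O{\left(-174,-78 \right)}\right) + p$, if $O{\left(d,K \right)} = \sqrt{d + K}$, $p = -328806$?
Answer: $-144794 + 6 i \sqrt{7} \approx -1.4479 \cdot 10^{5} + 15.875 i$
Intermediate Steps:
$O{\left(d,K \right)} = \sqrt{K + d}$
$\left(184012 + O{\left(-174,-78 \right)}\right) + p = \left(184012 + \sqrt{-78 - 174}\right) - 328806 = \left(184012 + \sqrt{-252}\right) - 328806 = \left(184012 + 6 i \sqrt{7}\right) - 328806 = -144794 + 6 i \sqrt{7}$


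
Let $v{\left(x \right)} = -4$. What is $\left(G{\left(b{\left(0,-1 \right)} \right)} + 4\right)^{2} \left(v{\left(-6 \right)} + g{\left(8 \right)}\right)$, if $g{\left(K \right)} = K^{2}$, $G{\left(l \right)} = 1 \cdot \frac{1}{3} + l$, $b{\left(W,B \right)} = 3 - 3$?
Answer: $\frac{3380}{3} \approx 1126.7$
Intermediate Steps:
$b{\left(W,B \right)} = 0$ ($b{\left(W,B \right)} = 3 - 3 = 0$)
$G{\left(l \right)} = \frac{1}{3} + l$ ($G{\left(l \right)} = 1 \cdot \frac{1}{3} + l = \frac{1}{3} + l$)
$\left(G{\left(b{\left(0,-1 \right)} \right)} + 4\right)^{2} \left(v{\left(-6 \right)} + g{\left(8 \right)}\right) = \left(\left(\frac{1}{3} + 0\right) + 4\right)^{2} \left(-4 + 8^{2}\right) = \left(\frac{1}{3} + 4\right)^{2} \left(-4 + 64\right) = \left(\frac{13}{3}\right)^{2} \cdot 60 = \frac{169}{9} \cdot 60 = \frac{3380}{3}$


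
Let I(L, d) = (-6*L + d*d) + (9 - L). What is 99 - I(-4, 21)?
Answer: -379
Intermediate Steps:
I(L, d) = 9 + d² - 7*L (I(L, d) = (-6*L + d²) + (9 - L) = (d² - 6*L) + (9 - L) = 9 + d² - 7*L)
99 - I(-4, 21) = 99 - (9 + 21² - 7*(-4)) = 99 - (9 + 441 + 28) = 99 - 1*478 = 99 - 478 = -379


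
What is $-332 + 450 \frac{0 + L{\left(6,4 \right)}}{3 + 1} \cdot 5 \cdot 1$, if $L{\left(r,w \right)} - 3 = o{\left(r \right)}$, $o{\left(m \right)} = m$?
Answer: $\frac{9461}{2} \approx 4730.5$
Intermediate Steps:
$L{\left(r,w \right)} = 3 + r$
$-332 + 450 \frac{0 + L{\left(6,4 \right)}}{3 + 1} \cdot 5 \cdot 1 = -332 + 450 \frac{0 + \left(3 + 6\right)}{3 + 1} \cdot 5 \cdot 1 = -332 + 450 \frac{0 + 9}{4} \cdot 5 \cdot 1 = -332 + 450 \cdot 9 \cdot \frac{1}{4} \cdot 5 \cdot 1 = -332 + 450 \cdot \frac{9}{4} \cdot 5 \cdot 1 = -332 + 450 \cdot \frac{45}{4} \cdot 1 = -332 + 450 \cdot \frac{45}{4} = -332 + \frac{10125}{2} = \frac{9461}{2}$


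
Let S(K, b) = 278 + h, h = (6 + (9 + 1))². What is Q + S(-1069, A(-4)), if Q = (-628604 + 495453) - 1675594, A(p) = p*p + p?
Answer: -1808211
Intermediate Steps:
A(p) = p + p² (A(p) = p² + p = p + p²)
h = 256 (h = (6 + 10)² = 16² = 256)
S(K, b) = 534 (S(K, b) = 278 + 256 = 534)
Q = -1808745 (Q = -133151 - 1675594 = -1808745)
Q + S(-1069, A(-4)) = -1808745 + 534 = -1808211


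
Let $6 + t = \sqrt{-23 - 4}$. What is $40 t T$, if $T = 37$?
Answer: $-8880 + 4440 i \sqrt{3} \approx -8880.0 + 7690.3 i$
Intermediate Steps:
$t = -6 + 3 i \sqrt{3}$ ($t = -6 + \sqrt{-23 - 4} = -6 + \sqrt{-27} = -6 + 3 i \sqrt{3} \approx -6.0 + 5.1962 i$)
$40 t T = 40 \left(-6 + 3 i \sqrt{3}\right) 37 = \left(-240 + 120 i \sqrt{3}\right) 37 = -8880 + 4440 i \sqrt{3}$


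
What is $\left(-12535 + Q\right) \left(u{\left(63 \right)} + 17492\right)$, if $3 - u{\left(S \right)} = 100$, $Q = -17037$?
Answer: $-514404940$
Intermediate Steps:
$u{\left(S \right)} = -97$ ($u{\left(S \right)} = 3 - 100 = -97$)
$\left(-12535 + Q\right) \left(u{\left(63 \right)} + 17492\right) = \left(-12535 - 17037\right) \left(-97 + 17492\right) = \left(-29572\right) 17395 = -514404940$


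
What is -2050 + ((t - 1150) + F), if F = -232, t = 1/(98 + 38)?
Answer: -466751/136 ≈ -3432.0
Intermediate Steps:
t = 1/136 ≈ 0.0073529
-2050 + ((t - 1150) + F) = -2050 + ((1/136 - 1150) - 232) = -2050 + (-156399/136 - 232) = -2050 - 187951/136 = -466751/136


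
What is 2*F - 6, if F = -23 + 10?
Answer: -32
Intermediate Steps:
F = -13
2*F - 6 = 2*(-13) - 6 = -26 - 6 = -32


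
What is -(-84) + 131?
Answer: 215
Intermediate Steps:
-(-84) + 131 = -84*(-1) + 131 = 84 + 131 = 215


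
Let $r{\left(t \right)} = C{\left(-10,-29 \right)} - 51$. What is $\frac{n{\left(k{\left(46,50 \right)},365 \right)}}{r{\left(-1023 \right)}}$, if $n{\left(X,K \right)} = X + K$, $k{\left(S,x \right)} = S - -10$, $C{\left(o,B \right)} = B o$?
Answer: $\frac{421}{239} \approx 1.7615$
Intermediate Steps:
$k{\left(S,x \right)} = 10 + S$ ($k{\left(S,x \right)} = S + 10 = 10 + S$)
$r{\left(t \right)} = 239$ ($r{\left(t \right)} = \left(-29\right) \left(-10\right) - 51 = 290 - 51 = 239$)
$n{\left(X,K \right)} = K + X$
$\frac{n{\left(k{\left(46,50 \right)},365 \right)}}{r{\left(-1023 \right)}} = \frac{365 + \left(10 + 46\right)}{239} = \left(365 + 56\right) \frac{1}{239} = 421 \cdot \frac{1}{239} = \frac{421}{239}$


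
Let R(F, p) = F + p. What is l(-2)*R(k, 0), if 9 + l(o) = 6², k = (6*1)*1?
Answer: 162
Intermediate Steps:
k = 6 (k = 6*1 = 6)
l(o) = 27 (l(o) = -9 + 6² = -9 + 36 = 27)
l(-2)*R(k, 0) = 27*(6 + 0) = 27*6 = 162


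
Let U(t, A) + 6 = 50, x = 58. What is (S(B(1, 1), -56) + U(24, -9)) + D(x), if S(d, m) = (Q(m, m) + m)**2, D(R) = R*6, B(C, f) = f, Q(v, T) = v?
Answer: 12936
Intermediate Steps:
U(t, A) = 44 (U(t, A) = -6 + 50 = 44)
D(R) = 6*R
S(d, m) = 4*m**2 (S(d, m) = (m + m)**2 = (2*m)**2 = 4*m**2)
(S(B(1, 1), -56) + U(24, -9)) + D(x) = (4*(-56)**2 + 44) + 6*58 = (4*3136 + 44) + 348 = (12544 + 44) + 348 = 12588 + 348 = 12936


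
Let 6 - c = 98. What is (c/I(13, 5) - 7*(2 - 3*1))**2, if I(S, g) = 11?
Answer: 225/121 ≈ 1.8595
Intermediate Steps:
c = -92 (c = 6 - 1*98 = 6 - 98 = -92)
(c/I(13, 5) - 7*(2 - 3*1))**2 = (-92/11 - 7*(2 - 3*1))**2 = (-92*1/11 - 7*(2 - 3))**2 = (-92/11 - 7*(-1))**2 = (-92/11 + 7)**2 = (-15/11)**2 = 225/121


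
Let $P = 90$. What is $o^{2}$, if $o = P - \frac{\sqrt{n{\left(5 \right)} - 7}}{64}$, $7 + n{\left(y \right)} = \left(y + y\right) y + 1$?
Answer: $\frac{\left(5760 - \sqrt{37}\right)^{2}}{4096} \approx 8082.9$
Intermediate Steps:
$n{\left(y \right)} = -6 + 2 y^{2}$ ($n{\left(y \right)} = -7 + \left(\left(y + y\right) y + 1\right) = -7 + \left(2 y y + 1\right) = -7 + \left(2 y^{2} + 1\right) = -7 + \left(1 + 2 y^{2}\right) = -6 + 2 y^{2}$)
$o = 90 - \frac{\sqrt{37}}{64}$ ($o = 90 - \frac{\sqrt{\left(-6 + 2 \cdot 5^{2}\right) - 7}}{64} = 90 - \sqrt{\left(-6 + 2 \cdot 25\right) - 7} \cdot \frac{1}{64} = 90 - \sqrt{\left(-6 + 50\right) - 7} \cdot \frac{1}{64} = 90 - \sqrt{44 - 7} \cdot \frac{1}{64} = 90 - \sqrt{37} \cdot \frac{1}{64} = 90 - \frac{\sqrt{37}}{64} \approx 89.905$)
$o^{2} = \left(90 - \frac{\sqrt{37}}{64}\right)^{2}$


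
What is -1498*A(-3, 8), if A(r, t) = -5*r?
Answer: -22470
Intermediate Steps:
-1498*A(-3, 8) = -(-7490)*(-3) = -1498*15 = -22470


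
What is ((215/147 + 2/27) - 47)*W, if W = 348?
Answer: -6977168/441 ≈ -15821.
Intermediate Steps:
((215/147 + 2/27) - 47)*W = ((215/147 + 2/27) - 47)*348 = (2033/1323 - 47)*348 = -60148/1323*348 = -6977168/441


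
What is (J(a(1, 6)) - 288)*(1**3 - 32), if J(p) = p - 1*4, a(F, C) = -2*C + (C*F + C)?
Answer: 9052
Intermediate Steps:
a(F, C) = -C + C*F (a(F, C) = -2*C + (C + C*F) = -C + C*F)
J(p) = -4 + p (J(p) = p - 4 = -4 + p)
(J(a(1, 6)) - 288)*(1**3 - 32) = ((-4 + 6*(-1 + 1)) - 288)*(1**3 - 32) = ((-4 + 6*0) - 288)*(1 - 32) = ((-4 + 0) - 288)*(-31) = (-4 - 288)*(-31) = -292*(-31) = 9052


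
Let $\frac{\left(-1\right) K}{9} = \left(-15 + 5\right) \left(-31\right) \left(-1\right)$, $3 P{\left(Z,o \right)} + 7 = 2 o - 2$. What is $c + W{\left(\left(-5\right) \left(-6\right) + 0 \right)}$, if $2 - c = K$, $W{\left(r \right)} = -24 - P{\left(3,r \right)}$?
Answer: $-2829$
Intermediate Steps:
$P{\left(Z,o \right)} = -3 + \frac{2 o}{3}$ ($P{\left(Z,o \right)} = - \frac{7}{3} + \frac{2 o - 2}{3} = - \frac{7}{3} + \frac{-2 + 2 o}{3} = - \frac{7}{3} + \left(- \frac{2}{3} + \frac{2 o}{3}\right) = -3 + \frac{2 o}{3}$)
$W{\left(r \right)} = -21 - \frac{2 r}{3}$ ($W{\left(r \right)} = -24 - \left(-3 + \frac{2 r}{3}\right) = -21 - \frac{2 r}{3}$)
$K = 2790$ ($K = - 9 \left(-15 + 5\right) \left(-31\right) \left(-1\right) = - 9 \left(-10\right) \left(-31\right) \left(-1\right) = - 9 \cdot 310 \left(-1\right) = \left(-9\right) \left(-310\right) = 2790$)
$c = -2788$ ($c = 2 - 2790 = -2788$)
$c + W{\left(\left(-5\right) \left(-6\right) + 0 \right)} = -2788 - \left(21 + \frac{2 \left(\left(-5\right) \left(-6\right) + 0\right)}{3}\right) = -2788 - \left(21 + \frac{2 \left(30 + 0\right)}{3}\right) = -2788 - 41 = -2829$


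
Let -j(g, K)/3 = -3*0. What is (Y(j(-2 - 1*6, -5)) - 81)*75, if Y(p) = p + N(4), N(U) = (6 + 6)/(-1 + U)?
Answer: -5775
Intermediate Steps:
j(g, K) = 0 (j(g, K) = -(-9)*0 = -3*0 = 0)
N(U) = 12/(-1 + U)
Y(p) = 4 + p (Y(p) = p + 12/(-1 + 4) = p + 12/3 = p + 12*(1/3) = p + 4 = 4 + p)
(Y(j(-2 - 1*6, -5)) - 81)*75 = ((4 + 0) - 81)*75 = (4 - 81)*75 = -77*75 = -5775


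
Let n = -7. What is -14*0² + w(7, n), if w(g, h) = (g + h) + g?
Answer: 7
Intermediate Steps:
w(g, h) = h + 2*g
-14*0² + w(7, n) = -14*0² + (-7 + 2*7) = -14*0 + (-7 + 14) = 0 + 7 = 7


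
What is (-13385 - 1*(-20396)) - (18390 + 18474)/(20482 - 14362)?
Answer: 595423/85 ≈ 7005.0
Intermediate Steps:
(-13385 - 1*(-20396)) - (18390 + 18474)/(20482 - 14362) = (-13385 + 20396) - 36864/6120 = 7011 - 36864/6120 = 7011 - 1*512/85 = 7011 - 512/85 = 595423/85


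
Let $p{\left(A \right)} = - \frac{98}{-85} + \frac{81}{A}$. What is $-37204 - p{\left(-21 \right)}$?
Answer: $- \frac{22134771}{595} \approx -37201.0$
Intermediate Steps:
$p{\left(A \right)} = \frac{98}{85} + \frac{81}{A}$ ($p{\left(A \right)} = \left(-98\right) \left(- \frac{1}{85}\right) + \frac{81}{A} = \frac{98}{85} + \frac{81}{A}$)
$-37204 - p{\left(-21 \right)} = -37204 - \left(\frac{98}{85} + \frac{81}{-21}\right) = -37204 - \left(\frac{98}{85} + 81 \left(- \frac{1}{21}\right)\right) = -37204 - \left(\frac{98}{85} - \frac{27}{7}\right) = -37204 - - \frac{1609}{595} = -37204 + \frac{1609}{595} = - \frac{22134771}{595}$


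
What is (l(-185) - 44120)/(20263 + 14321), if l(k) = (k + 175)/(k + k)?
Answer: -1632439/1279608 ≈ -1.2757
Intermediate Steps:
l(k) = (175 + k)/(2*k) (l(k) = (175 + k)/((2*k)) = (175 + k)*(1/(2*k)) = (175 + k)/(2*k))
(l(-185) - 44120)/(20263 + 14321) = ((½)*(175 - 185)/(-185) - 44120)/(20263 + 14321) = ((½)*(-1/185)*(-10) - 44120)/34584 = (1/37 - 44120)*(1/34584) = -1632439/37*1/34584 = -1632439/1279608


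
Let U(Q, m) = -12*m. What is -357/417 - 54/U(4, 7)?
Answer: -415/1946 ≈ -0.21326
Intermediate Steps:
-357/417 - 54/U(4, 7) = -357/417 - 54/((-12*7)) = -357*1/417 - 54/(-84) = -119/139 - 54*(-1/84) = -119/139 + 9/14 = -415/1946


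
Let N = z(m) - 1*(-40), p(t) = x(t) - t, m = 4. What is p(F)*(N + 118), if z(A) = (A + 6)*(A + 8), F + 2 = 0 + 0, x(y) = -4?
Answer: -556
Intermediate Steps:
F = -2 (F = -2 + (0 + 0) = -2 + 0 = -2)
p(t) = -4 - t
z(A) = (6 + A)*(8 + A)
N = 160 (N = (48 + 4² + 14*4) - 1*(-40) = (48 + 16 + 56) + 40 = 120 + 40 = 160)
p(F)*(N + 118) = (-4 - 1*(-2))*(160 + 118) = (-4 + 2)*278 = -2*278 = -556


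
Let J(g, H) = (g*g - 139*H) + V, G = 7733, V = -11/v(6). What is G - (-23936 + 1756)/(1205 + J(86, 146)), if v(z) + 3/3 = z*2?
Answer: 45203761/5847 ≈ 7731.1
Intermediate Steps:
v(z) = -1 + 2*z (v(z) = -1 + z*2 = -1 + 2*z)
V = -1 (V = -11/(-1 + 2*6) = -11/(-1 + 12) = -11/11 = -11*1/11 = -1)
J(g, H) = -1 + g² - 139*H (J(g, H) = (g*g - 139*H) - 1 = (g² - 139*H) - 1 = -1 + g² - 139*H)
G - (-23936 + 1756)/(1205 + J(86, 146)) = 7733 - (-23936 + 1756)/(1205 + (-1 + 86² - 139*146)) = 7733 - (-22180)/(1205 + (-1 + 7396 - 20294)) = 7733 - (-22180)/(1205 - 12899) = 7733 - (-22180)/(-11694) = 7733 - (-22180)*(-1)/11694 = 7733 - 1*11090/5847 = 7733 - 11090/5847 = 45203761/5847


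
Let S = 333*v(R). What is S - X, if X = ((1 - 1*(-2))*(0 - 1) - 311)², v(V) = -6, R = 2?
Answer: -100594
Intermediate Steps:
X = 98596 (X = ((1 + 2)*(-1) - 311)² = (3*(-1) - 311)² = (-3 - 311)² = (-314)² = 98596)
S = -1998 (S = 333*(-6) = -1998)
S - X = -1998 - 1*98596 = -1998 - 98596 = -100594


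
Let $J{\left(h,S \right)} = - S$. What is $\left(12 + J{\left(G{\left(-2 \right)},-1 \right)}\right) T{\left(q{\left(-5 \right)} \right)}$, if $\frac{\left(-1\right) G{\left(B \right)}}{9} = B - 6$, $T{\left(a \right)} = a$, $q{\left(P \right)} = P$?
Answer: $-65$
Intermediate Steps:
$G{\left(B \right)} = 54 - 9 B$ ($G{\left(B \right)} = - 9 \left(B - 6\right) = - 9 \left(-6 + B\right) = 54 - 9 B$)
$\left(12 + J{\left(G{\left(-2 \right)},-1 \right)}\right) T{\left(q{\left(-5 \right)} \right)} = \left(12 - -1\right) \left(-5\right) = \left(12 + 1\right) \left(-5\right) = 13 \left(-5\right) = -65$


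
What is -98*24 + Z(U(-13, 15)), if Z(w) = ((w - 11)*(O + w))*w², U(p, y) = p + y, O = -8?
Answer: -2136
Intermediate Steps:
Z(w) = w²*(-11 + w)*(-8 + w) (Z(w) = ((w - 11)*(-8 + w))*w² = ((-11 + w)*(-8 + w))*w² = w²*(-11 + w)*(-8 + w))
-98*24 + Z(U(-13, 15)) = -98*24 + (-13 + 15)²*(88 + (-13 + 15)² - 19*(-13 + 15)) = -2352 + 2²*(88 + 2² - 19*2) = -2352 + 4*(88 + 4 - 38) = -2352 + 4*54 = -2352 + 216 = -2136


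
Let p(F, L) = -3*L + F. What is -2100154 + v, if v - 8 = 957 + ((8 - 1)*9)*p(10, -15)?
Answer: -2095724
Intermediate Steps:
p(F, L) = F - 3*L
v = 4430 (v = 8 + (957 + ((8 - 1)*9)*(10 - 3*(-15))) = 8 + (957 + (7*9)*(10 + 45)) = 8 + (957 + 63*55) = 8 + (957 + 3465) = 8 + 4422 = 4430)
-2100154 + v = -2100154 + 4430 = -2095724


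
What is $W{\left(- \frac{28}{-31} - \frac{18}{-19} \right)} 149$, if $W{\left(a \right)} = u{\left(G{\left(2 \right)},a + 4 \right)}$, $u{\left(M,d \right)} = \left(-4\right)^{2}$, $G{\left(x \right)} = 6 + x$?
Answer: $2384$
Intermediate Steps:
$u{\left(M,d \right)} = 16$
$W{\left(a \right)} = 16$
$W{\left(- \frac{28}{-31} - \frac{18}{-19} \right)} 149 = 16 \cdot 149 = 2384$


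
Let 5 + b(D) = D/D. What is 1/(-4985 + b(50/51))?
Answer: -1/4989 ≈ -0.00020044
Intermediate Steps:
b(D) = -4 (b(D) = -5 + D/D = -5 + 1 = -4)
1/(-4985 + b(50/51)) = 1/(-4985 - 4) = 1/(-4989) = -1/4989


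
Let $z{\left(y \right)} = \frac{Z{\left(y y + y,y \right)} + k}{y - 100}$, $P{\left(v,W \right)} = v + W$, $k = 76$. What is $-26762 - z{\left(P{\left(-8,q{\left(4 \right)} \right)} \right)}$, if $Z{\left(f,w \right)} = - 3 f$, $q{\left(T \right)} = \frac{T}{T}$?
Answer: $- \frac{2863584}{107} \approx -26762.0$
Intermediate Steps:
$q{\left(T \right)} = 1$
$P{\left(v,W \right)} = W + v$
$z{\left(y \right)} = \frac{76 - 3 y - 3 y^{2}}{-100 + y}$ ($z{\left(y \right)} = \frac{- 3 \left(y y + y\right) + 76}{y - 100} = \frac{- 3 \left(y^{2} + y\right) + 76}{-100 + y} = \frac{- 3 \left(y + y^{2}\right) + 76}{-100 + y} = \frac{\left(- 3 y - 3 y^{2}\right) + 76}{-100 + y} = \frac{76 - 3 y - 3 y^{2}}{-100 + y}$)
$-26762 - z{\left(P{\left(-8,q{\left(4 \right)} \right)} \right)} = -26762 - \frac{76 - 3 \left(1 - 8\right) \left(1 + \left(1 - 8\right)\right)}{-100 + \left(1 - 8\right)} = -26762 - \frac{76 - - 21 \left(1 - 7\right)}{-100 - 7} = -26762 - \frac{76 - \left(-21\right) \left(-6\right)}{-107} = -26762 - - \frac{76 - 126}{107} = -26762 - \left(- \frac{1}{107}\right) \left(-50\right) = -26762 - \frac{50}{107} = - \frac{2863584}{107}$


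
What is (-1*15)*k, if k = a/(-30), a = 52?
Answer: 26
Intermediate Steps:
k = -26/15 (k = 52/(-30) = 52*(-1/30) = -26/15 ≈ -1.7333)
(-1*15)*k = -1*15*(-26/15) = -15*(-26/15) = 26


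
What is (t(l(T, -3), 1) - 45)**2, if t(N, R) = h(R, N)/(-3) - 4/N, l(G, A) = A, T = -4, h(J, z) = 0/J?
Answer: 17161/9 ≈ 1906.8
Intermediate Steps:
h(J, z) = 0
t(N, R) = -4/N (t(N, R) = 0/(-3) - 4/N = 0*(-1/3) - 4/N = 0 - 4/N = -4/N)
(t(l(T, -3), 1) - 45)**2 = (-4/(-3) - 45)**2 = (-4*(-1/3) - 45)**2 = (4/3 - 45)**2 = (-131/3)**2 = 17161/9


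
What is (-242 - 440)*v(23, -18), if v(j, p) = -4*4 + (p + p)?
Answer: 35464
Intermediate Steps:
v(j, p) = -16 + 2*p
(-242 - 440)*v(23, -18) = (-242 - 440)*(-16 + 2*(-18)) = -682*(-16 - 36) = -682*(-52) = 35464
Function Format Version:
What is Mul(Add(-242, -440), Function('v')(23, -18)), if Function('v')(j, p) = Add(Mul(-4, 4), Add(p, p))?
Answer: 35464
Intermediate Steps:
Function('v')(j, p) = Add(-16, Mul(2, p))
Mul(Add(-242, -440), Function('v')(23, -18)) = Mul(Add(-242, -440), Add(-16, Mul(2, -18))) = Mul(-682, Add(-16, -36)) = Mul(-682, -52) = 35464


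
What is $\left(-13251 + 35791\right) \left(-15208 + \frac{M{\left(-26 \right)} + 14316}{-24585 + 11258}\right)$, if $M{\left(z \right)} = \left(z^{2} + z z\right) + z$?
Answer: $- \frac{4568692511320}{13327} \approx -3.4281 \cdot 10^{8}$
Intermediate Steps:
$M{\left(z \right)} = z + 2 z^{2}$ ($M{\left(z \right)} = \left(z^{2} + z^{2}\right) + z = 2 z^{2} + z = z + 2 z^{2}$)
$\left(-13251 + 35791\right) \left(-15208 + \frac{M{\left(-26 \right)} + 14316}{-24585 + 11258}\right) = \left(-13251 + 35791\right) \left(-15208 + \frac{- 26 \left(1 + 2 \left(-26\right)\right) + 14316}{-24585 + 11258}\right) = 22540 \left(-15208 + \frac{- 26 \left(1 - 52\right) + 14316}{-13327}\right) = 22540 \left(-15208 + \left(\left(-26\right) \left(-51\right) + 14316\right) \left(- \frac{1}{13327}\right)\right) = 22540 \left(-15208 + \left(1326 + 14316\right) \left(- \frac{1}{13327}\right)\right) = 22540 \left(-15208 + 15642 \left(- \frac{1}{13327}\right)\right) = 22540 \left(-15208 - \frac{15642}{13327}\right) = 22540 \left(- \frac{202692658}{13327}\right) = - \frac{4568692511320}{13327}$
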